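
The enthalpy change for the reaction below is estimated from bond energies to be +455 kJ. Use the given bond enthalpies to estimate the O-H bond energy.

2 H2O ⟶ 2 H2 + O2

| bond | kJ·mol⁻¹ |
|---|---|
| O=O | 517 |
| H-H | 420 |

Let D be the O-H bond energy.
Σ(broken) = 4×D = 4D
Σ(formed) = 2×420 + 1×517 = 1357
ΔH = Σ(broken) − Σ(formed) = (4D) − (1357) = −1357 + 4D
Setting this equal to +455 kJ gives 4D = 1812, so D = 453 kJ/mol.

D(O-H) ≈ 453 kJ/mol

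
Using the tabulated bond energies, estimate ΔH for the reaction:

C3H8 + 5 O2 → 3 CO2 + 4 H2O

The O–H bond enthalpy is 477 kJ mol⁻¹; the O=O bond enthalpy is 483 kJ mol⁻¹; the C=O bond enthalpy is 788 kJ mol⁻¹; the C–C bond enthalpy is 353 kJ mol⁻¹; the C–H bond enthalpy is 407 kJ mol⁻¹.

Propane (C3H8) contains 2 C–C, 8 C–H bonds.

Bonds broken (reactants):
  C–C: 2 × 353 = 706
  C–H: 8 × 407 = 3256
  O=O: 5 × 483 = 2415
  Σ(broken) = 6377 kJ
Bonds formed (products):
  C=O: 6 × 788 = 4728
  O–H: 8 × 477 = 3816
  Σ(formed) = 8544 kJ
ΔH = Σ(broken) − Σ(formed) = 6377 − 8544 = −2167 kJ

ΔH ≈ −2167 kJ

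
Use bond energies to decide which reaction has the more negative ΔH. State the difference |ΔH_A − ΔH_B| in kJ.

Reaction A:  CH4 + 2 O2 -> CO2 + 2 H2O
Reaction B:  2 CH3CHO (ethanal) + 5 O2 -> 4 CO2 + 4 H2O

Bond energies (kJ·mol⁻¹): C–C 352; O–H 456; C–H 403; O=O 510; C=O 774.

Reaction B, by 1074 kJ

Reaction A:
  Bonds broken (reactants):
    C–H: 4 × 403 = 1612
    O=O: 2 × 510 = 1020
    Σ(broken) = 2632 kJ
  Bonds formed (products):
    C=O: 2 × 774 = 1548
    O–H: 4 × 456 = 1824
    Σ(formed) = 3372 kJ
  ΔH_A = 2632 − 3372 = −740 kJ
Reaction B:
  Bonds broken (reactants):
    C–C: 2 × 352 = 704
    C–H: 8 × 403 = 3224
    C=O: 2 × 774 = 1548
    O=O: 5 × 510 = 2550
    Σ(broken) = 8026 kJ
  Bonds formed (products):
    C=O: 8 × 774 = 6192
    O–H: 8 × 456 = 3648
    Σ(formed) = 9840 kJ
  ΔH_B = 8026 − 9840 = −1814 kJ
ΔH_A − ΔH_B = +1074 kJ, so reaction B has the more negative ΔH; |ΔH_A − ΔH_B| = 1074 kJ.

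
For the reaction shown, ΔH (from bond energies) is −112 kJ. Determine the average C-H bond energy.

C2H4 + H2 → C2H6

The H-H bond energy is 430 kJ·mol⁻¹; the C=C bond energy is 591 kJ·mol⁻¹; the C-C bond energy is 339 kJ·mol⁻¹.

D(C-H) ≈ 397 kJ/mol

Let D be the C-H bond energy.
Σ(broken) = 4×D + 1×591 + 1×430 = 1021 + 4D
Σ(formed) = 1×339 + 6×D = 339 + 6D
ΔH = Σ(broken) − Σ(formed) = (1021 + 4D) − (339 + 6D) = +682 − 2D
Setting this equal to −112 kJ gives 2D = 794, so D = 397 kJ/mol.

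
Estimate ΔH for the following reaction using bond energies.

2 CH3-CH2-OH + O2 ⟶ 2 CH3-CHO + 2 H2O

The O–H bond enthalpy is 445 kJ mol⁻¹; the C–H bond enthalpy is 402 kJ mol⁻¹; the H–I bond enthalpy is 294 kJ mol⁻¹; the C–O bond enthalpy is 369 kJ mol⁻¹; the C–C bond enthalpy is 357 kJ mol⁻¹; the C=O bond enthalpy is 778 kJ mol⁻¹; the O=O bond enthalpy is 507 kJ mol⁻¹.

ΔH ≈ −397 kJ

Bonds broken (reactants):
  C–C: 2 × 357 = 714
  C–H: 10 × 402 = 4020
  C–O: 2 × 369 = 738
  O–H: 2 × 445 = 890
  O=O: 1 × 507 = 507
  Σ(broken) = 6869 kJ
Bonds formed (products):
  C–C: 2 × 357 = 714
  C–H: 8 × 402 = 3216
  C=O: 2 × 778 = 1556
  O–H: 4 × 445 = 1780
  Σ(formed) = 7266 kJ
ΔH = Σ(broken) − Σ(formed) = 6869 − 7266 = −397 kJ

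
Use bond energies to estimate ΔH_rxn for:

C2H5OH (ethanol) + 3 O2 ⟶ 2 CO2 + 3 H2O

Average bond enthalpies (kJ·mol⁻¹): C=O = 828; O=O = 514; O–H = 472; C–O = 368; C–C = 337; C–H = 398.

ΔH ≈ −1435 kJ

Bonds broken (reactants):
  C–C: 1 × 337 = 337
  C–H: 5 × 398 = 1990
  C–O: 1 × 368 = 368
  O–H: 1 × 472 = 472
  O=O: 3 × 514 = 1542
  Σ(broken) = 4709 kJ
Bonds formed (products):
  C=O: 4 × 828 = 3312
  O–H: 6 × 472 = 2832
  Σ(formed) = 6144 kJ
ΔH = Σ(broken) − Σ(formed) = 4709 − 6144 = −1435 kJ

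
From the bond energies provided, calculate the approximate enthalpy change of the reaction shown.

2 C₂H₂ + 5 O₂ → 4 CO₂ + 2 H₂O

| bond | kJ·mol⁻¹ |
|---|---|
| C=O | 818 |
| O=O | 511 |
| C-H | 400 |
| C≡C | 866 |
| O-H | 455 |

ΔH ≈ −2477 kJ

Bonds broken (reactants):
  C≡C: 2 × 866 = 1732
  C-H: 4 × 400 = 1600
  O=O: 5 × 511 = 2555
  Σ(broken) = 5887 kJ
Bonds formed (products):
  C=O: 8 × 818 = 6544
  O-H: 4 × 455 = 1820
  Σ(formed) = 8364 kJ
ΔH = Σ(broken) − Σ(formed) = 5887 − 8364 = −2477 kJ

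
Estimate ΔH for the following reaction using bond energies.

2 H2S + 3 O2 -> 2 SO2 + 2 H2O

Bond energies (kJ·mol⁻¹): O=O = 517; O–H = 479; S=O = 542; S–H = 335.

Bonds broken (reactants):
  O=O: 3 × 517 = 1551
  S–H: 4 × 335 = 1340
  Σ(broken) = 2891 kJ
Bonds formed (products):
  O–H: 4 × 479 = 1916
  S=O: 4 × 542 = 2168
  Σ(formed) = 4084 kJ
ΔH = Σ(broken) − Σ(formed) = 2891 − 4084 = −1193 kJ

ΔH ≈ −1193 kJ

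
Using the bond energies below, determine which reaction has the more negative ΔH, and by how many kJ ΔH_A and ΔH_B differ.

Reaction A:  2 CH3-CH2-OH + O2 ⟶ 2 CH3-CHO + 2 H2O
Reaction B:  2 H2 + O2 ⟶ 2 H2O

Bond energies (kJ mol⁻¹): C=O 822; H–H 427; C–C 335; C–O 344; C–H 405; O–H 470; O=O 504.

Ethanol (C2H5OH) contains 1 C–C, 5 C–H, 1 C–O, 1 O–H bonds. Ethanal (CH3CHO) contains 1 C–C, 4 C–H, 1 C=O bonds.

Reaction A, by 60 kJ

Reaction A:
  Bonds broken (reactants):
    C–C: 2 × 335 = 670
    C–H: 10 × 405 = 4050
    C–O: 2 × 344 = 688
    O–H: 2 × 470 = 940
    O=O: 1 × 504 = 504
    Σ(broken) = 6852 kJ
  Bonds formed (products):
    C–C: 2 × 335 = 670
    C–H: 8 × 405 = 3240
    C=O: 2 × 822 = 1644
    O–H: 4 × 470 = 1880
    Σ(formed) = 7434 kJ
  ΔH_A = 6852 − 7434 = −582 kJ
Reaction B:
  Bonds broken (reactants):
    H–H: 2 × 427 = 854
    O=O: 1 × 504 = 504
    Σ(broken) = 1358 kJ
  Bonds formed (products):
    O–H: 4 × 470 = 1880
    Σ(formed) = 1880 kJ
  ΔH_B = 1358 − 1880 = −522 kJ
ΔH_A − ΔH_B = −60 kJ, so reaction A has the more negative ΔH; |ΔH_A − ΔH_B| = 60 kJ.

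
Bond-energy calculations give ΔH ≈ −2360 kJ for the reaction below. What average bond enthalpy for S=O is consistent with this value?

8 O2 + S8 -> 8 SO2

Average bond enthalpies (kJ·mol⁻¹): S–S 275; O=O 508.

D(S=O) ≈ 539 kJ/mol

Let D be the S=O bond energy.
Σ(broken) = 8×508 + 8×275 = 6264
Σ(formed) = 16×D = 16D
ΔH = Σ(broken) − Σ(formed) = (6264) − (16D) = +6264 − 16D
Setting this equal to −2360 kJ gives 16D = 8624, so D = 539 kJ/mol.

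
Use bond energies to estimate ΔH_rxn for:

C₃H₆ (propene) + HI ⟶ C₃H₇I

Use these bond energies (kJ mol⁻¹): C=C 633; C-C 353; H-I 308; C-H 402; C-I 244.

ΔH ≈ −58 kJ

Bonds broken (reactants):
  C-C: 1 × 353 = 353
  C-H: 6 × 402 = 2412
  C=C: 1 × 633 = 633
  H-I: 1 × 308 = 308
  Σ(broken) = 3706 kJ
Bonds formed (products):
  C-C: 2 × 353 = 706
  C-H: 7 × 402 = 2814
  C-I: 1 × 244 = 244
  Σ(formed) = 3764 kJ
ΔH = Σ(broken) − Σ(formed) = 3706 − 3764 = −58 kJ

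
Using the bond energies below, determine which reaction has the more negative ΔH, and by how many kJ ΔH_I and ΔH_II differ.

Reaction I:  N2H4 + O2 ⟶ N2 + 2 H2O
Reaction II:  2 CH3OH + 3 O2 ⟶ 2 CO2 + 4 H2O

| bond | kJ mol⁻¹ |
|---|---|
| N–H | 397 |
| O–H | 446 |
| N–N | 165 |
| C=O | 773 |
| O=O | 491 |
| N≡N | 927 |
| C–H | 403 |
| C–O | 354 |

Reaction I:
  Bonds broken (reactants):
    N–H: 4 × 397 = 1588
    N–N: 1 × 165 = 165
    O=O: 1 × 491 = 491
    Σ(broken) = 2244 kJ
  Bonds formed (products):
    N≡N: 1 × 927 = 927
    O–H: 4 × 446 = 1784
    Σ(formed) = 2711 kJ
  ΔH_I = 2244 − 2711 = −467 kJ
Reaction II:
  Bonds broken (reactants):
    C–H: 6 × 403 = 2418
    C–O: 2 × 354 = 708
    O–H: 2 × 446 = 892
    O=O: 3 × 491 = 1473
    Σ(broken) = 5491 kJ
  Bonds formed (products):
    C=O: 4 × 773 = 3092
    O–H: 8 × 446 = 3568
    Σ(formed) = 6660 kJ
  ΔH_II = 5491 − 6660 = −1169 kJ
ΔH_I − ΔH_II = +702 kJ, so reaction II has the more negative ΔH; |ΔH_I − ΔH_II| = 702 kJ.

Reaction II, by 702 kJ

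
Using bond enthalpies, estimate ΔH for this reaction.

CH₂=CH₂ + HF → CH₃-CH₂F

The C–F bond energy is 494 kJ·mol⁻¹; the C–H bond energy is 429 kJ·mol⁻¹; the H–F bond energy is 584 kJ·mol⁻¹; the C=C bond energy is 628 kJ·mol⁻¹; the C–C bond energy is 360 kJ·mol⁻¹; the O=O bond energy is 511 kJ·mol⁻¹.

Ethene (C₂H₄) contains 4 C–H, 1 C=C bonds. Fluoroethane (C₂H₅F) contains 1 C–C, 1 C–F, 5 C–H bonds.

Bonds broken (reactants):
  C–H: 4 × 429 = 1716
  C=C: 1 × 628 = 628
  H–F: 1 × 584 = 584
  Σ(broken) = 2928 kJ
Bonds formed (products):
  C–C: 1 × 360 = 360
  C–F: 1 × 494 = 494
  C–H: 5 × 429 = 2145
  Σ(formed) = 2999 kJ
ΔH = Σ(broken) − Σ(formed) = 2928 − 2999 = −71 kJ

ΔH ≈ −71 kJ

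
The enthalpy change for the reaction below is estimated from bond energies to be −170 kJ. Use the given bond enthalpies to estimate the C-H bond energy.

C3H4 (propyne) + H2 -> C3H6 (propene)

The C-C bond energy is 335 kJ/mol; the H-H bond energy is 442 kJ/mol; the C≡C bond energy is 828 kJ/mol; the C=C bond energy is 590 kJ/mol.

Let D be the C-H bond energy.
Σ(broken) = 1×828 + 1×335 + 4×D + 1×442 = 1605 + 4D
Σ(formed) = 1×335 + 6×D + 1×590 = 925 + 6D
ΔH = Σ(broken) − Σ(formed) = (1605 + 4D) − (925 + 6D) = +680 − 2D
Setting this equal to −170 kJ gives 2D = 850, so D = 425 kJ/mol.

D(C-H) ≈ 425 kJ/mol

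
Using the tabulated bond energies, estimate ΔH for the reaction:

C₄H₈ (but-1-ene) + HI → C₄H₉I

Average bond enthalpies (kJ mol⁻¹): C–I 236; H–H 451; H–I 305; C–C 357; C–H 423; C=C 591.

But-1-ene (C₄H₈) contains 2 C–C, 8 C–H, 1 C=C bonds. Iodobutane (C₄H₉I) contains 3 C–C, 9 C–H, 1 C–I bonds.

Bonds broken (reactants):
  C–C: 2 × 357 = 714
  C–H: 8 × 423 = 3384
  C=C: 1 × 591 = 591
  H–I: 1 × 305 = 305
  Σ(broken) = 4994 kJ
Bonds formed (products):
  C–C: 3 × 357 = 1071
  C–H: 9 × 423 = 3807
  C–I: 1 × 236 = 236
  Σ(formed) = 5114 kJ
ΔH = Σ(broken) − Σ(formed) = 4994 − 5114 = −120 kJ

ΔH ≈ −120 kJ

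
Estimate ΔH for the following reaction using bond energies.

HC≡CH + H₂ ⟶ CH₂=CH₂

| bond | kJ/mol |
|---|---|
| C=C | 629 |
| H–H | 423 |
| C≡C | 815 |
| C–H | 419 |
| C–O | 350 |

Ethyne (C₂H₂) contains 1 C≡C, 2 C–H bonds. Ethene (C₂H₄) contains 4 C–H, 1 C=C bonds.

ΔH ≈ −229 kJ

Bonds broken (reactants):
  C≡C: 1 × 815 = 815
  C–H: 2 × 419 = 838
  H–H: 1 × 423 = 423
  Σ(broken) = 2076 kJ
Bonds formed (products):
  C–H: 4 × 419 = 1676
  C=C: 1 × 629 = 629
  Σ(formed) = 2305 kJ
ΔH = Σ(broken) − Σ(formed) = 2076 − 2305 = −229 kJ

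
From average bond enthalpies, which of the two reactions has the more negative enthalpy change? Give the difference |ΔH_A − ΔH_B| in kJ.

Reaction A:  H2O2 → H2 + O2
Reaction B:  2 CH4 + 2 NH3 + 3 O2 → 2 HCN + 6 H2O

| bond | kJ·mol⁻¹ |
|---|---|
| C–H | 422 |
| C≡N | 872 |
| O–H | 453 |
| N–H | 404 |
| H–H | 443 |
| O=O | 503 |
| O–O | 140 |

Reaction B, by 815 kJ

Reaction A:
  Bonds broken (reactants):
    O–H: 2 × 453 = 906
    O–O: 1 × 140 = 140
    Σ(broken) = 1046 kJ
  Bonds formed (products):
    H–H: 1 × 443 = 443
    O=O: 1 × 503 = 503
    Σ(formed) = 946 kJ
  ΔH_A = 1046 − 946 = +100 kJ
Reaction B:
  Bonds broken (reactants):
    C–H: 8 × 422 = 3376
    N–H: 6 × 404 = 2424
    O=O: 3 × 503 = 1509
    Σ(broken) = 7309 kJ
  Bonds formed (products):
    C≡N: 2 × 872 = 1744
    C–H: 2 × 422 = 844
    O–H: 12 × 453 = 5436
    Σ(formed) = 8024 kJ
  ΔH_B = 7309 − 8024 = −715 kJ
ΔH_A − ΔH_B = +815 kJ, so reaction B has the more negative ΔH; |ΔH_A − ΔH_B| = 815 kJ.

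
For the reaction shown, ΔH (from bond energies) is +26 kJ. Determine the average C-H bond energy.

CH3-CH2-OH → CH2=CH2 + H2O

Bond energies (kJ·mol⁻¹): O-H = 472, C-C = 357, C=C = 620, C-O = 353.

Let D be the C-H bond energy.
Σ(broken) = 1×357 + 5×D + 1×353 + 1×472 = 1182 + 5D
Σ(formed) = 4×D + 1×620 + 2×472 = 1564 + 4D
ΔH = Σ(broken) − Σ(formed) = (1182 + 5D) − (1564 + 4D) = −382 + D
Setting this equal to +26 kJ gives D = 408 kJ/mol.

D(C-H) ≈ 408 kJ/mol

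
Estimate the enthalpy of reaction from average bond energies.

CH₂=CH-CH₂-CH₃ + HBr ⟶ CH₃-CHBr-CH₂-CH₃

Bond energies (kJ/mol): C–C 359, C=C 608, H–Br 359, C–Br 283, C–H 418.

ΔH ≈ −93 kJ

Bonds broken (reactants):
  C–C: 2 × 359 = 718
  C–H: 8 × 418 = 3344
  C=C: 1 × 608 = 608
  H–Br: 1 × 359 = 359
  Σ(broken) = 5029 kJ
Bonds formed (products):
  C–Br: 1 × 283 = 283
  C–C: 3 × 359 = 1077
  C–H: 9 × 418 = 3762
  Σ(formed) = 5122 kJ
ΔH = Σ(broken) − Σ(formed) = 5029 − 5122 = −93 kJ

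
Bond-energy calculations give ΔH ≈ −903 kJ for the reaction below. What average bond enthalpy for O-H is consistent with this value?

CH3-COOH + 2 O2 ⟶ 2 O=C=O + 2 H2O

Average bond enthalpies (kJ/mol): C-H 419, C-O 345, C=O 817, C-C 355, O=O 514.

D(O-H) ≈ 479 kJ/mol

Let D be the O-H bond energy.
Σ(broken) = 1×355 + 3×419 + 1×345 + 1×817 + 1×D + 2×514 = 3802 + D
Σ(formed) = 4×817 + 4×D = 3268 + 4D
ΔH = Σ(broken) − Σ(formed) = (3802 + D) − (3268 + 4D) = +534 − 3D
Setting this equal to −903 kJ gives 3D = 1437, so D = 479 kJ/mol.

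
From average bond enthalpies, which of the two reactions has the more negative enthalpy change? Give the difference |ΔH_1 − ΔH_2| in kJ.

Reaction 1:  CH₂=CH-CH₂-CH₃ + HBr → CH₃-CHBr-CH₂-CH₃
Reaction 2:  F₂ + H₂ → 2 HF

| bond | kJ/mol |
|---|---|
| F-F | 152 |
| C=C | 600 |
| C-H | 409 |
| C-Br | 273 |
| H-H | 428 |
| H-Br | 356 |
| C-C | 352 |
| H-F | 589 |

Reaction 2, by 520 kJ

Reaction 1:
  Bonds broken (reactants):
    C-C: 2 × 352 = 704
    C-H: 8 × 409 = 3272
    C=C: 1 × 600 = 600
    H-Br: 1 × 356 = 356
    Σ(broken) = 4932 kJ
  Bonds formed (products):
    C-Br: 1 × 273 = 273
    C-C: 3 × 352 = 1056
    C-H: 9 × 409 = 3681
    Σ(formed) = 5010 kJ
  ΔH_1 = 4932 − 5010 = −78 kJ
Reaction 2:
  Bonds broken (reactants):
    F-F: 1 × 152 = 152
    H-H: 1 × 428 = 428
    Σ(broken) = 580 kJ
  Bonds formed (products):
    H-F: 2 × 589 = 1178
    Σ(formed) = 1178 kJ
  ΔH_2 = 580 − 1178 = −598 kJ
ΔH_1 − ΔH_2 = +520 kJ, so reaction 2 has the more negative ΔH; |ΔH_1 − ΔH_2| = 520 kJ.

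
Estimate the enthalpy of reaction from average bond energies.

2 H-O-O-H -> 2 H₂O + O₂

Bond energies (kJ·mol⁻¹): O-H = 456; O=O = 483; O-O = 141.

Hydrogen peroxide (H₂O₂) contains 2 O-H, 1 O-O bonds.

Bonds broken (reactants):
  O-H: 4 × 456 = 1824
  O-O: 2 × 141 = 282
  Σ(broken) = 2106 kJ
Bonds formed (products):
  O-H: 4 × 456 = 1824
  O=O: 1 × 483 = 483
  Σ(formed) = 2307 kJ
ΔH = Σ(broken) − Σ(formed) = 2106 − 2307 = −201 kJ

ΔH ≈ −201 kJ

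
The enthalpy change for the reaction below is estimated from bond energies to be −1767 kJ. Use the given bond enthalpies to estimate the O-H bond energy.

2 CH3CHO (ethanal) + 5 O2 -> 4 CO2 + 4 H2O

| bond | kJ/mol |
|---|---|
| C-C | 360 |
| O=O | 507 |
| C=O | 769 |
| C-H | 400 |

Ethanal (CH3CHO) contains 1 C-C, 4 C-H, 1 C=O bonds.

D(O-H) ≈ 451 kJ/mol

Let D be the O-H bond energy.
Σ(broken) = 2×360 + 8×400 + 2×769 + 5×507 = 7993
Σ(formed) = 8×769 + 8×D = 6152 + 8D
ΔH = Σ(broken) − Σ(formed) = (7993) − (6152 + 8D) = +1841 − 8D
Setting this equal to −1767 kJ gives 8D = 3608, so D = 451 kJ/mol.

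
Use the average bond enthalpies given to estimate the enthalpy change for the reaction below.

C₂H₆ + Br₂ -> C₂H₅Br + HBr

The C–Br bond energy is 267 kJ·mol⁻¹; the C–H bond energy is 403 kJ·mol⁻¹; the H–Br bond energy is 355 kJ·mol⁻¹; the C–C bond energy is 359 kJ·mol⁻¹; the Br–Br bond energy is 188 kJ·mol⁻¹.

ΔH ≈ −31 kJ

Bonds broken (reactants):
  Br–Br: 1 × 188 = 188
  C–C: 1 × 359 = 359
  C–H: 6 × 403 = 2418
  Σ(broken) = 2965 kJ
Bonds formed (products):
  C–Br: 1 × 267 = 267
  C–C: 1 × 359 = 359
  C–H: 5 × 403 = 2015
  H–Br: 1 × 355 = 355
  Σ(formed) = 2996 kJ
ΔH = Σ(broken) − Σ(formed) = 2965 − 2996 = −31 kJ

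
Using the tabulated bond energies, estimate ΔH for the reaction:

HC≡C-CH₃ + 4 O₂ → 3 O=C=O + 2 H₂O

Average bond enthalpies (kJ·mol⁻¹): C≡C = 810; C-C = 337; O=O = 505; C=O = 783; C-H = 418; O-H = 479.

ΔH ≈ −1775 kJ

Bonds broken (reactants):
  C≡C: 1 × 810 = 810
  C-C: 1 × 337 = 337
  C-H: 4 × 418 = 1672
  O=O: 4 × 505 = 2020
  Σ(broken) = 4839 kJ
Bonds formed (products):
  C=O: 6 × 783 = 4698
  O-H: 4 × 479 = 1916
  Σ(formed) = 6614 kJ
ΔH = Σ(broken) − Σ(formed) = 4839 − 6614 = −1775 kJ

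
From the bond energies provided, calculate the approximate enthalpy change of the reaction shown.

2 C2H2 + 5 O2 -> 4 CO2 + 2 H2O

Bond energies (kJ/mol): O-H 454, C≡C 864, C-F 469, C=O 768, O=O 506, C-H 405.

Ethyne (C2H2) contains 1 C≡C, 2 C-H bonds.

ΔH ≈ −2082 kJ

Bonds broken (reactants):
  C≡C: 2 × 864 = 1728
  C-H: 4 × 405 = 1620
  O=O: 5 × 506 = 2530
  Σ(broken) = 5878 kJ
Bonds formed (products):
  C=O: 8 × 768 = 6144
  O-H: 4 × 454 = 1816
  Σ(formed) = 7960 kJ
ΔH = Σ(broken) − Σ(formed) = 5878 − 7960 = −2082 kJ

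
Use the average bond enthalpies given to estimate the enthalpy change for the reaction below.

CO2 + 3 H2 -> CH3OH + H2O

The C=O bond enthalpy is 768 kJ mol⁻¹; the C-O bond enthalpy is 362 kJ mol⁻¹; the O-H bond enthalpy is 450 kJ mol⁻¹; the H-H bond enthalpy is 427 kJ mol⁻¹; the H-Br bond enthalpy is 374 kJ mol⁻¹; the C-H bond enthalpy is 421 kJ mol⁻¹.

ΔH ≈ −158 kJ

Bonds broken (reactants):
  C=O: 2 × 768 = 1536
  H-H: 3 × 427 = 1281
  Σ(broken) = 2817 kJ
Bonds formed (products):
  C-H: 3 × 421 = 1263
  C-O: 1 × 362 = 362
  O-H: 3 × 450 = 1350
  Σ(formed) = 2975 kJ
ΔH = Σ(broken) − Σ(formed) = 2817 − 2975 = −158 kJ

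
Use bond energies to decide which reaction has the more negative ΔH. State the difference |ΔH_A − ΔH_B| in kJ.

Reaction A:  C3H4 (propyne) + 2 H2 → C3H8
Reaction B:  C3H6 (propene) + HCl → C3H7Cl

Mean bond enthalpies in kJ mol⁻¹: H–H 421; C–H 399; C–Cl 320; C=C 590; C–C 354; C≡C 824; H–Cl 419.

Reaction A:
  Bonds broken (reactants):
    C≡C: 1 × 824 = 824
    C–C: 1 × 354 = 354
    C–H: 4 × 399 = 1596
    H–H: 2 × 421 = 842
    Σ(broken) = 3616 kJ
  Bonds formed (products):
    C–C: 2 × 354 = 708
    C–H: 8 × 399 = 3192
    Σ(formed) = 3900 kJ
  ΔH_A = 3616 − 3900 = −284 kJ
Reaction B:
  Bonds broken (reactants):
    C–C: 1 × 354 = 354
    C–H: 6 × 399 = 2394
    C=C: 1 × 590 = 590
    H–Cl: 1 × 419 = 419
    Σ(broken) = 3757 kJ
  Bonds formed (products):
    C–C: 2 × 354 = 708
    C–Cl: 1 × 320 = 320
    C–H: 7 × 399 = 2793
    Σ(formed) = 3821 kJ
  ΔH_B = 3757 − 3821 = −64 kJ
ΔH_A − ΔH_B = −220 kJ, so reaction A has the more negative ΔH; |ΔH_A − ΔH_B| = 220 kJ.

Reaction A, by 220 kJ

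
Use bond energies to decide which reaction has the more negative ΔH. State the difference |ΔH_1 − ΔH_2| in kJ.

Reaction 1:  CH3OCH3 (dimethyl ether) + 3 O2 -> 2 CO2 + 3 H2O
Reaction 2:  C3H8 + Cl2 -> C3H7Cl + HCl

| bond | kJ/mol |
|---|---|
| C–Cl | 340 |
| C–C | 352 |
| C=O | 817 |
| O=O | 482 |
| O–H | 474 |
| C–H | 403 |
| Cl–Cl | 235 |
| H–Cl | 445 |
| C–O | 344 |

Reaction 1:
  Bonds broken (reactants):
    C–H: 6 × 403 = 2418
    C–O: 2 × 344 = 688
    O=O: 3 × 482 = 1446
    Σ(broken) = 4552 kJ
  Bonds formed (products):
    C=O: 4 × 817 = 3268
    O–H: 6 × 474 = 2844
    Σ(formed) = 6112 kJ
  ΔH_1 = 4552 − 6112 = −1560 kJ
Reaction 2:
  Bonds broken (reactants):
    C–C: 2 × 352 = 704
    C–H: 8 × 403 = 3224
    Cl–Cl: 1 × 235 = 235
    Σ(broken) = 4163 kJ
  Bonds formed (products):
    C–C: 2 × 352 = 704
    C–Cl: 1 × 340 = 340
    C–H: 7 × 403 = 2821
    H–Cl: 1 × 445 = 445
    Σ(formed) = 4310 kJ
  ΔH_2 = 4163 − 4310 = −147 kJ
ΔH_1 − ΔH_2 = −1413 kJ, so reaction 1 has the more negative ΔH; |ΔH_1 − ΔH_2| = 1413 kJ.

Reaction 1, by 1413 kJ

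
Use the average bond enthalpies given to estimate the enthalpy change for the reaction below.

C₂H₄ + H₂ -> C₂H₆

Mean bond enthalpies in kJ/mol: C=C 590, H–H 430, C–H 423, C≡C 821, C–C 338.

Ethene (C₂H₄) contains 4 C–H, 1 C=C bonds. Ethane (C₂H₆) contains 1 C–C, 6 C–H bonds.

Bonds broken (reactants):
  C–H: 4 × 423 = 1692
  C=C: 1 × 590 = 590
  H–H: 1 × 430 = 430
  Σ(broken) = 2712 kJ
Bonds formed (products):
  C–C: 1 × 338 = 338
  C–H: 6 × 423 = 2538
  Σ(formed) = 2876 kJ
ΔH = Σ(broken) − Σ(formed) = 2712 − 2876 = −164 kJ

ΔH ≈ −164 kJ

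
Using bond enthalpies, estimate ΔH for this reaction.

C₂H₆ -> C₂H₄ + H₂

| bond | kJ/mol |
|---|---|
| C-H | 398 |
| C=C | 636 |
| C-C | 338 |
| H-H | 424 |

ΔH ≈ +74 kJ

Bonds broken (reactants):
  C-C: 1 × 338 = 338
  C-H: 6 × 398 = 2388
  Σ(broken) = 2726 kJ
Bonds formed (products):
  C-H: 4 × 398 = 1592
  C=C: 1 × 636 = 636
  H-H: 1 × 424 = 424
  Σ(formed) = 2652 kJ
ΔH = Σ(broken) − Σ(formed) = 2726 − 2652 = +74 kJ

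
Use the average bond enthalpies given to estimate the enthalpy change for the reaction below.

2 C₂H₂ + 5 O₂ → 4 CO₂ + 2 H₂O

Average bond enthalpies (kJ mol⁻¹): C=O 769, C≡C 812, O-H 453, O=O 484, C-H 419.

ΔH ≈ −2244 kJ

Bonds broken (reactants):
  C≡C: 2 × 812 = 1624
  C-H: 4 × 419 = 1676
  O=O: 5 × 484 = 2420
  Σ(broken) = 5720 kJ
Bonds formed (products):
  C=O: 8 × 769 = 6152
  O-H: 4 × 453 = 1812
  Σ(formed) = 7964 kJ
ΔH = Σ(broken) − Σ(formed) = 5720 − 7964 = −2244 kJ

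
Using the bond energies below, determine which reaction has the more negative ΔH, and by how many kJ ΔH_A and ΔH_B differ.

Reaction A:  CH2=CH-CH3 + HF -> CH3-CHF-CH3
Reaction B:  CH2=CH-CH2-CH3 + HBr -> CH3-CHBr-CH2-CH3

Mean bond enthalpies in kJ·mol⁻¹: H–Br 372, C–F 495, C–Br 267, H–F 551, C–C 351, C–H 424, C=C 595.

Reaction A:
  Bonds broken (reactants):
    C–C: 1 × 351 = 351
    C–H: 6 × 424 = 2544
    C=C: 1 × 595 = 595
    H–F: 1 × 551 = 551
    Σ(broken) = 4041 kJ
  Bonds formed (products):
    C–C: 2 × 351 = 702
    C–F: 1 × 495 = 495
    C–H: 7 × 424 = 2968
    Σ(formed) = 4165 kJ
  ΔH_A = 4041 − 4165 = −124 kJ
Reaction B:
  Bonds broken (reactants):
    C–C: 2 × 351 = 702
    C–H: 8 × 424 = 3392
    C=C: 1 × 595 = 595
    H–Br: 1 × 372 = 372
    Σ(broken) = 5061 kJ
  Bonds formed (products):
    C–Br: 1 × 267 = 267
    C–C: 3 × 351 = 1053
    C–H: 9 × 424 = 3816
    Σ(formed) = 5136 kJ
  ΔH_B = 5061 − 5136 = −75 kJ
ΔH_A − ΔH_B = −49 kJ, so reaction A has the more negative ΔH; |ΔH_A − ΔH_B| = 49 kJ.

Reaction A, by 49 kJ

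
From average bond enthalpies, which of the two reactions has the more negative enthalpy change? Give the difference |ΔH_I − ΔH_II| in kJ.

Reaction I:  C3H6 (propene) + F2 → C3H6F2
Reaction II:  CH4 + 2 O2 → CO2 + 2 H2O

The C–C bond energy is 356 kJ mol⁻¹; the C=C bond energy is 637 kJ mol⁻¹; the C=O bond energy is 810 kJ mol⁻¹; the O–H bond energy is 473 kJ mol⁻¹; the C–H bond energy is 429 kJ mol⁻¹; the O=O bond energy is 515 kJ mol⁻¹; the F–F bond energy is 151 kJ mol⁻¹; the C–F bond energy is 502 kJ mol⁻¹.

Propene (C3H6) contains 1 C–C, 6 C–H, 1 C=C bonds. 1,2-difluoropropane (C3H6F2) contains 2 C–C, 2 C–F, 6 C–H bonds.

Reaction I:
  Bonds broken (reactants):
    C–C: 1 × 356 = 356
    C–H: 6 × 429 = 2574
    C=C: 1 × 637 = 637
    F–F: 1 × 151 = 151
    Σ(broken) = 3718 kJ
  Bonds formed (products):
    C–C: 2 × 356 = 712
    C–F: 2 × 502 = 1004
    C–H: 6 × 429 = 2574
    Σ(formed) = 4290 kJ
  ΔH_I = 3718 − 4290 = −572 kJ
Reaction II:
  Bonds broken (reactants):
    C–H: 4 × 429 = 1716
    O=O: 2 × 515 = 1030
    Σ(broken) = 2746 kJ
  Bonds formed (products):
    C=O: 2 × 810 = 1620
    O–H: 4 × 473 = 1892
    Σ(formed) = 3512 kJ
  ΔH_II = 2746 − 3512 = −766 kJ
ΔH_I − ΔH_II = +194 kJ, so reaction II has the more negative ΔH; |ΔH_I − ΔH_II| = 194 kJ.

Reaction II, by 194 kJ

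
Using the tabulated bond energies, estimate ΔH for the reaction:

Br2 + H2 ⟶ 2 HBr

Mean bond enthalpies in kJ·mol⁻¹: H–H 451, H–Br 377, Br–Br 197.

ΔH ≈ −106 kJ

Bonds broken (reactants):
  Br–Br: 1 × 197 = 197
  H–H: 1 × 451 = 451
  Σ(broken) = 648 kJ
Bonds formed (products):
  H–Br: 2 × 377 = 754
  Σ(formed) = 754 kJ
ΔH = Σ(broken) − Σ(formed) = 648 − 754 = −106 kJ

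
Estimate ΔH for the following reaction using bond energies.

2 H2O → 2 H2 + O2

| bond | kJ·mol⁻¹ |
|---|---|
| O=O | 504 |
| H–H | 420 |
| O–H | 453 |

ΔH ≈ +468 kJ

Bonds broken (reactants):
  O–H: 4 × 453 = 1812
  Σ(broken) = 1812 kJ
Bonds formed (products):
  H–H: 2 × 420 = 840
  O=O: 1 × 504 = 504
  Σ(formed) = 1344 kJ
ΔH = Σ(broken) − Σ(formed) = 1812 − 1344 = +468 kJ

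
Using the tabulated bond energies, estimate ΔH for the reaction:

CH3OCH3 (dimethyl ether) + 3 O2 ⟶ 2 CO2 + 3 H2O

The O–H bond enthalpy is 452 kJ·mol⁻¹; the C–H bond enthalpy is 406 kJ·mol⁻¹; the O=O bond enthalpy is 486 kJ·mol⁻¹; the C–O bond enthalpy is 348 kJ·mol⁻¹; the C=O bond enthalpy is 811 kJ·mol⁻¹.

ΔH ≈ −1366 kJ

Bonds broken (reactants):
  C–H: 6 × 406 = 2436
  C–O: 2 × 348 = 696
  O=O: 3 × 486 = 1458
  Σ(broken) = 4590 kJ
Bonds formed (products):
  C=O: 4 × 811 = 3244
  O–H: 6 × 452 = 2712
  Σ(formed) = 5956 kJ
ΔH = Σ(broken) − Σ(formed) = 4590 − 5956 = −1366 kJ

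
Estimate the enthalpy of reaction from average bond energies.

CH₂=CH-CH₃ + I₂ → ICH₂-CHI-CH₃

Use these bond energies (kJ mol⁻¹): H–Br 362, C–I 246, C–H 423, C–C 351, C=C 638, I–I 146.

Bonds broken (reactants):
  C–C: 1 × 351 = 351
  C–H: 6 × 423 = 2538
  C=C: 1 × 638 = 638
  I–I: 1 × 146 = 146
  Σ(broken) = 3673 kJ
Bonds formed (products):
  C–C: 2 × 351 = 702
  C–H: 6 × 423 = 2538
  C–I: 2 × 246 = 492
  Σ(formed) = 3732 kJ
ΔH = Σ(broken) − Σ(formed) = 3673 − 3732 = −59 kJ

ΔH ≈ −59 kJ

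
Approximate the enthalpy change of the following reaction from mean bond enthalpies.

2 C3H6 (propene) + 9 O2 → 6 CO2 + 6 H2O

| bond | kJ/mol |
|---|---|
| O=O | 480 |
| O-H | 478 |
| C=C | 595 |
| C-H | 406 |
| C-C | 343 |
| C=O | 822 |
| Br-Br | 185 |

Bonds broken (reactants):
  C-C: 2 × 343 = 686
  C-H: 12 × 406 = 4872
  C=C: 2 × 595 = 1190
  O=O: 9 × 480 = 4320
  Σ(broken) = 11068 kJ
Bonds formed (products):
  C=O: 12 × 822 = 9864
  O-H: 12 × 478 = 5736
  Σ(formed) = 15600 kJ
ΔH = Σ(broken) − Σ(formed) = 11068 − 15600 = −4532 kJ

ΔH ≈ −4532 kJ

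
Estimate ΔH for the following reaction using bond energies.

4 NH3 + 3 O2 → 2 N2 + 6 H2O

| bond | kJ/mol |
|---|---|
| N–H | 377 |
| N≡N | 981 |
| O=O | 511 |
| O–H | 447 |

ΔH ≈ −1269 kJ

Bonds broken (reactants):
  N–H: 12 × 377 = 4524
  O=O: 3 × 511 = 1533
  Σ(broken) = 6057 kJ
Bonds formed (products):
  N≡N: 2 × 981 = 1962
  O–H: 12 × 447 = 5364
  Σ(formed) = 7326 kJ
ΔH = Σ(broken) − Σ(formed) = 6057 − 7326 = −1269 kJ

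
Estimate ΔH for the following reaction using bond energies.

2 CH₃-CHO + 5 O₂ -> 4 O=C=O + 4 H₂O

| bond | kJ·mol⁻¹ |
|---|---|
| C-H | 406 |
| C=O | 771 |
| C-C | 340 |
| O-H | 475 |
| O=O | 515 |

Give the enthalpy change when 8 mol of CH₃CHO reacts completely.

Bonds broken (reactants):
  C-C: 2 × 340 = 680
  C-H: 8 × 406 = 3248
  C=O: 2 × 771 = 1542
  O=O: 5 × 515 = 2575
  Σ(broken) = 8045 kJ
Bonds formed (products):
  C=O: 8 × 771 = 6168
  O-H: 8 × 475 = 3800
  Σ(formed) = 9968 kJ
ΔH = Σ(broken) − Σ(formed) = 8045 − 9968 = −1923 kJ
For 4× the reaction as written: 4 × (−1923) = −7692 kJ

ΔH = −7692 kJ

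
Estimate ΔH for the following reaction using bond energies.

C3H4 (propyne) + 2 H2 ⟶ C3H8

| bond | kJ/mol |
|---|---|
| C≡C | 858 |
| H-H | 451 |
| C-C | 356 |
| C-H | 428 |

Bonds broken (reactants):
  C≡C: 1 × 858 = 858
  C-C: 1 × 356 = 356
  C-H: 4 × 428 = 1712
  H-H: 2 × 451 = 902
  Σ(broken) = 3828 kJ
Bonds formed (products):
  C-C: 2 × 356 = 712
  C-H: 8 × 428 = 3424
  Σ(formed) = 4136 kJ
ΔH = Σ(broken) − Σ(formed) = 3828 − 4136 = −308 kJ

ΔH ≈ −308 kJ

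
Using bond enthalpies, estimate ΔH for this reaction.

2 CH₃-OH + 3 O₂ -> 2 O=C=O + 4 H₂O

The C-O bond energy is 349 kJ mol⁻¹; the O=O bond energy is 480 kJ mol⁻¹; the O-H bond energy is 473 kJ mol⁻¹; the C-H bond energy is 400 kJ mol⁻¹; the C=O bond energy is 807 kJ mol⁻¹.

Bonds broken (reactants):
  C-H: 6 × 400 = 2400
  C-O: 2 × 349 = 698
  O-H: 2 × 473 = 946
  O=O: 3 × 480 = 1440
  Σ(broken) = 5484 kJ
Bonds formed (products):
  C=O: 4 × 807 = 3228
  O-H: 8 × 473 = 3784
  Σ(formed) = 7012 kJ
ΔH = Σ(broken) − Σ(formed) = 5484 − 7012 = −1528 kJ

ΔH ≈ −1528 kJ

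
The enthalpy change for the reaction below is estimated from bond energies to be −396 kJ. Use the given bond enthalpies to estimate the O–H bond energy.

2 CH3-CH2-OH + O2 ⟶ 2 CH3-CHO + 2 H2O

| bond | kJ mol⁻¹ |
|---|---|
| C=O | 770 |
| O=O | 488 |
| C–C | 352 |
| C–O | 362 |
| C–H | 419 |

Let D be the O–H bond energy.
Σ(broken) = 2×352 + 10×419 + 2×362 + 2×D + 1×488 = 6106 + 2D
Σ(formed) = 2×352 + 8×419 + 2×770 + 4×D = 5596 + 4D
ΔH = Σ(broken) − Σ(formed) = (6106 + 2D) − (5596 + 4D) = +510 − 2D
Setting this equal to −396 kJ gives 2D = 906, so D = 453 kJ/mol.

D(O–H) ≈ 453 kJ/mol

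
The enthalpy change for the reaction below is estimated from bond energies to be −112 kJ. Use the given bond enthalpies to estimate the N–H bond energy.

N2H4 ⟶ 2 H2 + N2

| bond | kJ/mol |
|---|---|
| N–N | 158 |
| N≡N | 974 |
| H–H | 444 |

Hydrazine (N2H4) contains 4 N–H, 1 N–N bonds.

D(N–H) ≈ 398 kJ/mol

Let D be the N–H bond energy.
Σ(broken) = 4×D + 1×158 = 158 + 4D
Σ(formed) = 2×444 + 1×974 = 1862
ΔH = Σ(broken) − Σ(formed) = (158 + 4D) − (1862) = −1704 + 4D
Setting this equal to −112 kJ gives 4D = 1592, so D = 398 kJ/mol.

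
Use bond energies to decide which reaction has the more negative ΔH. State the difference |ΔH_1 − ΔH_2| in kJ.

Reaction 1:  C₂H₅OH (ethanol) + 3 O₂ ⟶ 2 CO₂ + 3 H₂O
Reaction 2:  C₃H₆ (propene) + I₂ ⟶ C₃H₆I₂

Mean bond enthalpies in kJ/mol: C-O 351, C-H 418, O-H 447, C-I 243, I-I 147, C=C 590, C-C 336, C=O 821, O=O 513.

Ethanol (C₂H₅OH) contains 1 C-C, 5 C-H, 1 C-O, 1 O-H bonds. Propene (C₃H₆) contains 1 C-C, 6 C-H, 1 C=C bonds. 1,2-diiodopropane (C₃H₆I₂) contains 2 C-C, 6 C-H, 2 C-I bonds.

Reaction 1:
  Bonds broken (reactants):
    C-C: 1 × 336 = 336
    C-H: 5 × 418 = 2090
    C-O: 1 × 351 = 351
    O-H: 1 × 447 = 447
    O=O: 3 × 513 = 1539
    Σ(broken) = 4763 kJ
  Bonds formed (products):
    C=O: 4 × 821 = 3284
    O-H: 6 × 447 = 2682
    Σ(formed) = 5966 kJ
  ΔH_1 = 4763 − 5966 = −1203 kJ
Reaction 2:
  Bonds broken (reactants):
    C-C: 1 × 336 = 336
    C-H: 6 × 418 = 2508
    C=C: 1 × 590 = 590
    I-I: 1 × 147 = 147
    Σ(broken) = 3581 kJ
  Bonds formed (products):
    C-C: 2 × 336 = 672
    C-H: 6 × 418 = 2508
    C-I: 2 × 243 = 486
    Σ(formed) = 3666 kJ
  ΔH_2 = 3581 − 3666 = −85 kJ
ΔH_1 − ΔH_2 = −1118 kJ, so reaction 1 has the more negative ΔH; |ΔH_1 − ΔH_2| = 1118 kJ.

Reaction 1, by 1118 kJ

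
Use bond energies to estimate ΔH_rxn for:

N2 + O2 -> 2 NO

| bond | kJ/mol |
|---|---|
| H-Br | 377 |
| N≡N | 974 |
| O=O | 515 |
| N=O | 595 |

ΔH ≈ +299 kJ

Bonds broken (reactants):
  N≡N: 1 × 974 = 974
  O=O: 1 × 515 = 515
  Σ(broken) = 1489 kJ
Bonds formed (products):
  N=O: 2 × 595 = 1190
  Σ(formed) = 1190 kJ
ΔH = Σ(broken) − Σ(formed) = 1489 − 1190 = +299 kJ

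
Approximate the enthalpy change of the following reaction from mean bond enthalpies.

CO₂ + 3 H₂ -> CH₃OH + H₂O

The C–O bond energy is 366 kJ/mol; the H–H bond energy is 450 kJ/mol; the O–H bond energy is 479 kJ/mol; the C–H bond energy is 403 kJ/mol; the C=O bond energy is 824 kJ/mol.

Bonds broken (reactants):
  C=O: 2 × 824 = 1648
  H–H: 3 × 450 = 1350
  Σ(broken) = 2998 kJ
Bonds formed (products):
  C–H: 3 × 403 = 1209
  C–O: 1 × 366 = 366
  O–H: 3 × 479 = 1437
  Σ(formed) = 3012 kJ
ΔH = Σ(broken) − Σ(formed) = 2998 − 3012 = −14 kJ

ΔH ≈ −14 kJ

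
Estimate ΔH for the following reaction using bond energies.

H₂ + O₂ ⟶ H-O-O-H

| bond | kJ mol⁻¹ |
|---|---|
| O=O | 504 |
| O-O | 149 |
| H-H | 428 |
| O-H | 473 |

Bonds broken (reactants):
  H-H: 1 × 428 = 428
  O=O: 1 × 504 = 504
  Σ(broken) = 932 kJ
Bonds formed (products):
  O-H: 2 × 473 = 946
  O-O: 1 × 149 = 149
  Σ(formed) = 1095 kJ
ΔH = Σ(broken) − Σ(formed) = 932 − 1095 = −163 kJ

ΔH ≈ −163 kJ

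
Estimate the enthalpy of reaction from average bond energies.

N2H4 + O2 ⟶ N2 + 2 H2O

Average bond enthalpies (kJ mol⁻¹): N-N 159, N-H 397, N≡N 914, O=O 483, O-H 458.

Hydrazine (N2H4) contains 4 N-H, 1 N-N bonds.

Bonds broken (reactants):
  N-H: 4 × 397 = 1588
  N-N: 1 × 159 = 159
  O=O: 1 × 483 = 483
  Σ(broken) = 2230 kJ
Bonds formed (products):
  N≡N: 1 × 914 = 914
  O-H: 4 × 458 = 1832
  Σ(formed) = 2746 kJ
ΔH = Σ(broken) − Σ(formed) = 2230 − 2746 = −516 kJ

ΔH ≈ −516 kJ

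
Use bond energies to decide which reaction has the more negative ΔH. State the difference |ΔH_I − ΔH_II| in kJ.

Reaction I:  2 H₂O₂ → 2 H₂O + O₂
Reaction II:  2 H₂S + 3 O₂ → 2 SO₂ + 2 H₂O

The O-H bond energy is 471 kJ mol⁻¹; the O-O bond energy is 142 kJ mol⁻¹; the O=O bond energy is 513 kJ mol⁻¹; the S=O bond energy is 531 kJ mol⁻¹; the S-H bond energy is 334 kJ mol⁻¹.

Reaction II, by 904 kJ

Reaction I:
  Bonds broken (reactants):
    O-H: 4 × 471 = 1884
    O-O: 2 × 142 = 284
    Σ(broken) = 2168 kJ
  Bonds formed (products):
    O-H: 4 × 471 = 1884
    O=O: 1 × 513 = 513
    Σ(formed) = 2397 kJ
  ΔH_I = 2168 − 2397 = −229 kJ
Reaction II:
  Bonds broken (reactants):
    O=O: 3 × 513 = 1539
    S-H: 4 × 334 = 1336
    Σ(broken) = 2875 kJ
  Bonds formed (products):
    O-H: 4 × 471 = 1884
    S=O: 4 × 531 = 2124
    Σ(formed) = 4008 kJ
  ΔH_II = 2875 − 4008 = −1133 kJ
ΔH_I − ΔH_II = +904 kJ, so reaction II has the more negative ΔH; |ΔH_I − ΔH_II| = 904 kJ.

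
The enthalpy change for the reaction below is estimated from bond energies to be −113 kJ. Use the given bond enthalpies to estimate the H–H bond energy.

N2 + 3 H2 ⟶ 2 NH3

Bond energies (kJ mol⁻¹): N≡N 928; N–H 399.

Let D be the H–H bond energy.
Σ(broken) = 3×D + 1×928 = 928 + 3D
Σ(formed) = 6×399 = 2394
ΔH = Σ(broken) − Σ(formed) = (928 + 3D) − (2394) = −1466 + 3D
Setting this equal to −113 kJ gives 3D = 1353, so D = 451 kJ/mol.

D(H–H) ≈ 451 kJ/mol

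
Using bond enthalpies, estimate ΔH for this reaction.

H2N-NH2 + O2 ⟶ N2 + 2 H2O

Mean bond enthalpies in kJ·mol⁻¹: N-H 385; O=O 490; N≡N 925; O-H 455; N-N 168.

Bonds broken (reactants):
  N-H: 4 × 385 = 1540
  N-N: 1 × 168 = 168
  O=O: 1 × 490 = 490
  Σ(broken) = 2198 kJ
Bonds formed (products):
  N≡N: 1 × 925 = 925
  O-H: 4 × 455 = 1820
  Σ(formed) = 2745 kJ
ΔH = Σ(broken) − Σ(formed) = 2198 − 2745 = −547 kJ

ΔH ≈ −547 kJ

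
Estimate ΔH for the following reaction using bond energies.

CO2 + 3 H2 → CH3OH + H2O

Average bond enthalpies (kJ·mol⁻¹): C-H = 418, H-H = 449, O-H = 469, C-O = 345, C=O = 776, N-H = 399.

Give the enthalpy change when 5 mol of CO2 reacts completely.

Bonds broken (reactants):
  C=O: 2 × 776 = 1552
  H-H: 3 × 449 = 1347
  Σ(broken) = 2899 kJ
Bonds formed (products):
  C-H: 3 × 418 = 1254
  C-O: 1 × 345 = 345
  O-H: 3 × 469 = 1407
  Σ(formed) = 3006 kJ
ΔH = Σ(broken) − Σ(formed) = 2899 − 3006 = −107 kJ
For 5× the reaction as written: 5 × (−107) = −535 kJ

ΔH = −535 kJ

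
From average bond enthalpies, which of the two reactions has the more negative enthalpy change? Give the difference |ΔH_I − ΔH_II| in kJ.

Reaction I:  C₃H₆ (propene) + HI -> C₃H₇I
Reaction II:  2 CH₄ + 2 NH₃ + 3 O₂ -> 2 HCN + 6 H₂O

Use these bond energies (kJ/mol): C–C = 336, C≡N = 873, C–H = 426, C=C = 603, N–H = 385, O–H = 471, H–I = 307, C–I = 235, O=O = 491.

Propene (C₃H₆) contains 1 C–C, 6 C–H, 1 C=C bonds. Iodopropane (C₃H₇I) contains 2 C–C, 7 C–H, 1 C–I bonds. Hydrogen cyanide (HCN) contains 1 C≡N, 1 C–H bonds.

Reaction II, by 972 kJ

Reaction I:
  Bonds broken (reactants):
    C–C: 1 × 336 = 336
    C–H: 6 × 426 = 2556
    C=C: 1 × 603 = 603
    H–I: 1 × 307 = 307
    Σ(broken) = 3802 kJ
  Bonds formed (products):
    C–C: 2 × 336 = 672
    C–H: 7 × 426 = 2982
    C–I: 1 × 235 = 235
    Σ(formed) = 3889 kJ
  ΔH_I = 3802 − 3889 = −87 kJ
Reaction II:
  Bonds broken (reactants):
    C–H: 8 × 426 = 3408
    N–H: 6 × 385 = 2310
    O=O: 3 × 491 = 1473
    Σ(broken) = 7191 kJ
  Bonds formed (products):
    C≡N: 2 × 873 = 1746
    C–H: 2 × 426 = 852
    O–H: 12 × 471 = 5652
    Σ(formed) = 8250 kJ
  ΔH_II = 7191 − 8250 = −1059 kJ
ΔH_I − ΔH_II = +972 kJ, so reaction II has the more negative ΔH; |ΔH_I − ΔH_II| = 972 kJ.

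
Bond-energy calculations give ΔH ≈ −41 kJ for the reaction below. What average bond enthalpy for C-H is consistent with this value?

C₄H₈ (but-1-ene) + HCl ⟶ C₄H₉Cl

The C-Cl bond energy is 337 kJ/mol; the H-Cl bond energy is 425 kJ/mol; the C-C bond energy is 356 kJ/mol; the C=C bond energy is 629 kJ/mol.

D(C-H) ≈ 402 kJ/mol

Let D be the C-H bond energy.
Σ(broken) = 2×356 + 8×D + 1×629 + 1×425 = 1766 + 8D
Σ(formed) = 3×356 + 1×337 + 9×D = 1405 + 9D
ΔH = Σ(broken) − Σ(formed) = (1766 + 8D) − (1405 + 9D) = +361 − D
Setting this equal to −41 kJ gives D = 402 kJ/mol.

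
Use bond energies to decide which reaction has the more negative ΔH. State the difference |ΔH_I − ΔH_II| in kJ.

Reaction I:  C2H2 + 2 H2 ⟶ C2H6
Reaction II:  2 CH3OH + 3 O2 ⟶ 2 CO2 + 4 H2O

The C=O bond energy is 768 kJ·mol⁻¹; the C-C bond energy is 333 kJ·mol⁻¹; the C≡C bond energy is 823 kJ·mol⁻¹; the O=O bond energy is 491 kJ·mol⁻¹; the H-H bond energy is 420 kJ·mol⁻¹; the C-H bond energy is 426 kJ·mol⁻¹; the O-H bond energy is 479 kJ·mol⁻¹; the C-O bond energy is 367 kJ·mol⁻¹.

Reaction II, by 809 kJ

Reaction I:
  Bonds broken (reactants):
    C≡C: 1 × 823 = 823
    C-H: 2 × 426 = 852
    H-H: 2 × 420 = 840
    Σ(broken) = 2515 kJ
  Bonds formed (products):
    C-C: 1 × 333 = 333
    C-H: 6 × 426 = 2556
    Σ(formed) = 2889 kJ
  ΔH_I = 2515 − 2889 = −374 kJ
Reaction II:
  Bonds broken (reactants):
    C-H: 6 × 426 = 2556
    C-O: 2 × 367 = 734
    O-H: 2 × 479 = 958
    O=O: 3 × 491 = 1473
    Σ(broken) = 5721 kJ
  Bonds formed (products):
    C=O: 4 × 768 = 3072
    O-H: 8 × 479 = 3832
    Σ(formed) = 6904 kJ
  ΔH_II = 5721 − 6904 = −1183 kJ
ΔH_I − ΔH_II = +809 kJ, so reaction II has the more negative ΔH; |ΔH_I − ΔH_II| = 809 kJ.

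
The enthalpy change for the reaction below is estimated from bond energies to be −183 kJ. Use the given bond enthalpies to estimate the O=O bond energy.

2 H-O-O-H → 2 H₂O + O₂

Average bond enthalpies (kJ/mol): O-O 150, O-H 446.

D(O=O) ≈ 483 kJ/mol

Let D be the O=O bond energy.
Σ(broken) = 4×446 + 2×150 = 2084
Σ(formed) = 4×446 + 1×D = 1784 + D
ΔH = Σ(broken) − Σ(formed) = (2084) − (1784 + D) = +300 − D
Setting this equal to −183 kJ gives D = 483 kJ/mol.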